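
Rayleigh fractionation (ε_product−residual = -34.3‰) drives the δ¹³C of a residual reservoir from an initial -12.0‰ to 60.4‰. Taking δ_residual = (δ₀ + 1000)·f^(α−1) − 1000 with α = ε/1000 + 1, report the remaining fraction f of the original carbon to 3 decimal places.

α − 1 = ε/1000 = -0.0343
(δ_res + 1000)/(δ₀ + 1000) = (60.4 + 1000)/(-12.0 + 1000) = 1060.4/988.0 = 1.073279
f = 1.073279^(1/-0.0343) = exp(ln(1.073279)/-0.0343) = exp(0.07072/-0.0343)
f = exp(-2.0618) = 0.1272

0.127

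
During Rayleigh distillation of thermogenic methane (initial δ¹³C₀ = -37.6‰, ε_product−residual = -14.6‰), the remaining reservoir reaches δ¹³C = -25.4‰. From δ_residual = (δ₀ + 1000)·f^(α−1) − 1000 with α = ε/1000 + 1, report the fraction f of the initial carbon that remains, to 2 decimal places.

α − 1 = ε/1000 = -0.0146
(δ_res + 1000)/(δ₀ + 1000) = (-25.4 + 1000)/(-37.6 + 1000) = 974.6/962.4 = 1.012677
f = 1.012677^(1/-0.0146) = exp(ln(1.012677)/-0.0146) = exp(0.01260/-0.0146)
f = exp(-0.8628) = 0.4220

0.42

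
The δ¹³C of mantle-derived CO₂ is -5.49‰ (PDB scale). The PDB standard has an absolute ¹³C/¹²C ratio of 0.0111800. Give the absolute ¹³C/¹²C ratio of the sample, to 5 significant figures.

0.011119

R_sample = R_standard × (δ¹³C/1000 + 1)
R_sample = 0.0111800 × (-5.49/1000 + 1) = 0.0111800 × 0.994510
R_sample = 0.0111186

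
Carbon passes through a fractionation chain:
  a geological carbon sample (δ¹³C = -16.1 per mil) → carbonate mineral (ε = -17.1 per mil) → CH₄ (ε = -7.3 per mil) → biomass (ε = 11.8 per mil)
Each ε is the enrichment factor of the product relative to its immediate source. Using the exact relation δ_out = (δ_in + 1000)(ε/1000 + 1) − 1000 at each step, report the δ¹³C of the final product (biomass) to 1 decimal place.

step 1: δ = (-16.10 + 1000)·(-17.1/1000 + 1) − 1000 = -32.92 per mil
step 2: δ = (-32.92 + 1000)·(-7.3/1000 + 1) − 1000 = -39.98 per mil
step 3: δ = (-39.98 + 1000)·(11.8/1000 + 1) − 1000 = -28.66 per mil

-28.7 per mil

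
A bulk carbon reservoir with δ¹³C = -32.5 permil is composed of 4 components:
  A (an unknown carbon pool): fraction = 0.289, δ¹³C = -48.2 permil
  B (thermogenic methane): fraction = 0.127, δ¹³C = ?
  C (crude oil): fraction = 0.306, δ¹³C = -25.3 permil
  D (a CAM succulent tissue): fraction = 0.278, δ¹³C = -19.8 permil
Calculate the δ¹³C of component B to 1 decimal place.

Isotope mass balance: δ_bulk = Σ fᵢ·δᵢ.
-32.5 = 0.289×(-48.2) + 0.127×δ_B + 0.306×(-25.3) + 0.278×(-19.8)
0.127·δ_B = -32.5 − (-27.176) = -5.324
δ_B = -5.324 / 0.127 = -41.92 permil

-41.9 permil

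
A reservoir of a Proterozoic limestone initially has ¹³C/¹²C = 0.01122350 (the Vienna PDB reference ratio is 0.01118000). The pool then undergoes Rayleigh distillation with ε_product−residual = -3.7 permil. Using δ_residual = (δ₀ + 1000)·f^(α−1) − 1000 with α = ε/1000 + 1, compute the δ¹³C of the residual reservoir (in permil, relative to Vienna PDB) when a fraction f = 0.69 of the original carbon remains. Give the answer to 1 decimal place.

5.3 permil

δ₀ = (0.01122350/0.01118000 − 1)×1000 = (1.003891 − 1)×1000 = 3.891 permil
α − 1 = ε/1000 = -0.0037
f^(α−1) = 0.69^(-0.0037) = 1.001374
δ_res = (3.891 + 1000) × 1.001374 − 1000 = 1005.270 − 1000 = 5.27 permil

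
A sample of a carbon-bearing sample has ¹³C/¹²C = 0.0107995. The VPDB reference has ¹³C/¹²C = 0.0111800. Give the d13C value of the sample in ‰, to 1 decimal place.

d13C = (R_sample / R_standard − 1) × 1000
R_sample / R_standard = 0.0107995 / 0.0111800 = 0.965966
d13C = (0.965966 − 1) × 1000 = -34.03‰

-34.0‰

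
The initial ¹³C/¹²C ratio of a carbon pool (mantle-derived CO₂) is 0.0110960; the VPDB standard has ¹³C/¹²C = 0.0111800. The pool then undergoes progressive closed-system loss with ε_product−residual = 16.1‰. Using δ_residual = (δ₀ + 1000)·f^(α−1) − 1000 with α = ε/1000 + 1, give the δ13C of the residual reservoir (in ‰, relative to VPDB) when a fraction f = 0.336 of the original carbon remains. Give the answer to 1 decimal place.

-24.8‰

δ₀ = (0.0110960/0.0111800 − 1)×1000 = (0.992487 − 1)×1000 = -7.513‰
α − 1 = ε/1000 = 0.0161
f^(α−1) = 0.336^(0.0161) = 0.982594
δ_res = (-7.513 + 1000) × 0.982594 − 1000 = 975.211 − 1000 = -24.79‰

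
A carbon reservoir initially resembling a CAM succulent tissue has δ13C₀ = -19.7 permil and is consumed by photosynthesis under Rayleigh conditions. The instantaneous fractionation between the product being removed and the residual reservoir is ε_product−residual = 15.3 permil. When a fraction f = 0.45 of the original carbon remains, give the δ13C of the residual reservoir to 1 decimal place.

Rayleigh residual: δ_res = (δ₀ + 1000)·f^(α−1) − 1000
α = ε/1000 + 1 = 1.01530, so α − 1 = 0.01530
f^(α−1) = 0.45^(0.01530) = 0.987857
δ_res = (-19.7 + 1000) × 0.987857 − 1000 = 968.396 − 1000 = -31.60 permil

-31.6 permil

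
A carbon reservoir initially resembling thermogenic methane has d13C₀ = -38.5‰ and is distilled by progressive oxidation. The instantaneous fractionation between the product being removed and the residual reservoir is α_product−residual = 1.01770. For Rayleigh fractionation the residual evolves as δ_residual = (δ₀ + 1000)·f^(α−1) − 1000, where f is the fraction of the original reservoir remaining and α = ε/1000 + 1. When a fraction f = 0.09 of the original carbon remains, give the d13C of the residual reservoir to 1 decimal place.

-78.6‰

Rayleigh residual: δ_res = (δ₀ + 1000)·f^(α−1) − 1000
α − 1 = 0.01770
f^(α−1) = 0.09^(0.01770) = 0.958275
δ_res = (-38.5 + 1000) × 0.958275 − 1000 = 921.381 − 1000 = -78.62‰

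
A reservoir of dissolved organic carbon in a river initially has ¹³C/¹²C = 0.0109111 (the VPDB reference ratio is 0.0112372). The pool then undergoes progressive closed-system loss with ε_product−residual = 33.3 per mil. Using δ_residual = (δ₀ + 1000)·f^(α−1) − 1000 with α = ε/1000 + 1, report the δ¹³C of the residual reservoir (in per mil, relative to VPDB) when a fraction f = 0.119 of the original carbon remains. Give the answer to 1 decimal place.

-95.5 per mil

δ₀ = (0.0109111/0.0112372 − 1)×1000 = (0.970980 − 1)×1000 = -29.020 per mil
α − 1 = ε/1000 = 0.0333
f^(α−1) = 0.119^(0.0333) = 0.931570
δ_res = (-29.020 + 1000) × 0.931570 − 1000 = 904.537 − 1000 = -95.46 per mil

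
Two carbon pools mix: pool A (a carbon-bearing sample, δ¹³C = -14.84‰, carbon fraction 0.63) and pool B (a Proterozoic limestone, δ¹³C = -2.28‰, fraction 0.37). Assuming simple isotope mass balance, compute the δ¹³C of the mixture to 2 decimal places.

-10.19‰

δ_mix = f_A·δ_A + f_B·δ_B
δ_mix = 0.63 × (-14.84) + 0.37 × (-2.28)
δ_mix = -9.349 + -0.844 = -10.193‰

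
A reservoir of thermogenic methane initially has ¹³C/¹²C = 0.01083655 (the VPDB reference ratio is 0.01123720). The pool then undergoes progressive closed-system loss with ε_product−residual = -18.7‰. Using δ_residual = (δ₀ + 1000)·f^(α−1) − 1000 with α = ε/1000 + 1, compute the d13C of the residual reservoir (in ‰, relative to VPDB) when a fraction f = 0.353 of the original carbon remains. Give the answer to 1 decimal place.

δ₀ = (0.01083655/0.01123720 − 1)×1000 = (0.964346 − 1)×1000 = -35.654‰
α − 1 = ε/1000 = -0.0187
f^(α−1) = 0.353^(-0.0187) = 1.019663
δ_res = (-35.654 + 1000) × 1.019663 − 1000 = 983.308 − 1000 = -16.69‰

-16.7‰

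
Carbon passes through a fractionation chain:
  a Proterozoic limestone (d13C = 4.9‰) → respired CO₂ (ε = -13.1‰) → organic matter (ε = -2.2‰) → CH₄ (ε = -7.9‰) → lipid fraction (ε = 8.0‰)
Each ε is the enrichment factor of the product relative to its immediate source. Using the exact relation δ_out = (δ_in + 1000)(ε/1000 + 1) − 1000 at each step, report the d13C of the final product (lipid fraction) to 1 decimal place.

step 1: δ = (4.90 + 1000)·(-13.1/1000 + 1) − 1000 = -8.26‰
step 2: δ = (-8.26 + 1000)·(-2.2/1000 + 1) − 1000 = -10.45‰
step 3: δ = (-10.45 + 1000)·(-7.9/1000 + 1) − 1000 = -18.26‰
step 4: δ = (-18.26 + 1000)·(8.0/1000 + 1) − 1000 = -10.41‰

-10.4‰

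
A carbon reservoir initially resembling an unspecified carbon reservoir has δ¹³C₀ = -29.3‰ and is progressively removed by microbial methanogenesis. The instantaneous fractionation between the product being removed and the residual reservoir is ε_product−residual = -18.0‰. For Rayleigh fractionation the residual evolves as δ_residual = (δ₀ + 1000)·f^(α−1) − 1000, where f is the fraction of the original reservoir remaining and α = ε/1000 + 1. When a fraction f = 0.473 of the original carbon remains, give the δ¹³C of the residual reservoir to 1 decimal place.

Rayleigh residual: δ_res = (δ₀ + 1000)·f^(α−1) − 1000
α = ε/1000 + 1 = 0.98200, so α − 1 = -0.01800
f^(α−1) = 0.473^(-0.01800) = 1.013567
δ_res = (-29.3 + 1000) × 1.013567 − 1000 = 983.870 − 1000 = -16.13‰

-16.1‰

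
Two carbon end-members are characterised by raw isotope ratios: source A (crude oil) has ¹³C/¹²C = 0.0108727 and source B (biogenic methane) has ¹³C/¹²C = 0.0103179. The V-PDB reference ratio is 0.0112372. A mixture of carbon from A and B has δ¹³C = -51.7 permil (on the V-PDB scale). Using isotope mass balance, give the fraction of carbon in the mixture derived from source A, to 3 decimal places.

0.610

δ_A = (0.0108727/0.0112372 − 1)×1000 = (0.967563 − 1)×1000 = -32.437 permil
δ_B = (0.0103179/0.0112372 − 1)×1000 = (0.918191 − 1)×1000 = -81.809 permil
f_A = (δ_mix − δ_B)/(δ_A − δ_B) = (-51.7 − (-81.809))/(-32.437 − (-81.809))
f_A = 30.109 / 49.372 = 0.6098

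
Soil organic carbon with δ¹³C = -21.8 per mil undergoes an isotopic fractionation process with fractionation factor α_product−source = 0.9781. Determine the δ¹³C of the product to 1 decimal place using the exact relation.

δ_product = (δ_source + 1000)·α − 1000
δ_product = (-21.8 + 1000) × 0.9781 − 1000
δ_product = 956.777 − 1000 = -43.22 per mil

-43.2 per mil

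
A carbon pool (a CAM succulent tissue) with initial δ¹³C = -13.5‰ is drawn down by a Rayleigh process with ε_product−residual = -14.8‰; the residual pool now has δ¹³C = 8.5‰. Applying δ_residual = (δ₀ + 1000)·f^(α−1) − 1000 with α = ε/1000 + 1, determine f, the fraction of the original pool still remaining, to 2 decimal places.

0.23

α − 1 = ε/1000 = -0.0148
(δ_res + 1000)/(δ₀ + 1000) = (8.5 + 1000)/(-13.5 + 1000) = 1008.5/986.5 = 1.022301
f = 1.022301^(1/-0.0148) = exp(ln(1.022301)/-0.0148) = exp(0.02206/-0.0148)
f = exp(-1.4903) = 0.2253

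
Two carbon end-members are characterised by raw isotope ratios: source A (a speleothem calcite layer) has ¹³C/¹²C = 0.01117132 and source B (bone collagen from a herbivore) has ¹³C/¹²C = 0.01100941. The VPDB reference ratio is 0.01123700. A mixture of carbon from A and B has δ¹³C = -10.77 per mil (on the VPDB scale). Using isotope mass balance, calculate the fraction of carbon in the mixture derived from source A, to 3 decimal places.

0.658

δ_A = (0.01117132/0.01123700 − 1)×1000 = (0.994155 − 1)×1000 = -5.845 per mil
δ_B = (0.01100941/0.01123700 − 1)×1000 = (0.979746 − 1)×1000 = -20.254 per mil
f_A = (δ_mix − δ_B)/(δ_A − δ_B) = (-10.77 − (-20.254))/(-5.845 − (-20.254))
f_A = 9.484 / 14.409 = 0.6582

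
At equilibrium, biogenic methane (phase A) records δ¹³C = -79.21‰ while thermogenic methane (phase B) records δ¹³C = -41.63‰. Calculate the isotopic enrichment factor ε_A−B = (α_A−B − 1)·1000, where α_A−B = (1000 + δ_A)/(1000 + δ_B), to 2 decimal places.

α_A−B = (1000 + -79.21) / (1000 + -41.63) = 920.79 / 958.37 = 0.960788
ε_A−B = (0.960788 − 1) × 1000 = -39.212‰
(The approximation ε ≈ δ_A − δ_B would give -37.58‰.)

-39.21‰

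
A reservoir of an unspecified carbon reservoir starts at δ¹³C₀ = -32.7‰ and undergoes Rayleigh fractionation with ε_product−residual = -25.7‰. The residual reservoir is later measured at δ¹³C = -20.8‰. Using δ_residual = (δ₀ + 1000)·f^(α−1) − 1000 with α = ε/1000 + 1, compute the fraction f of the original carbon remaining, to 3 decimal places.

0.621

α − 1 = ε/1000 = -0.0257
(δ_res + 1000)/(δ₀ + 1000) = (-20.8 + 1000)/(-32.7 + 1000) = 979.2/967.3 = 1.012302
f = 1.012302^(1/-0.0257) = exp(ln(1.012302)/-0.0257) = exp(0.01223/-0.0257)
f = exp(-0.4758) = 0.6214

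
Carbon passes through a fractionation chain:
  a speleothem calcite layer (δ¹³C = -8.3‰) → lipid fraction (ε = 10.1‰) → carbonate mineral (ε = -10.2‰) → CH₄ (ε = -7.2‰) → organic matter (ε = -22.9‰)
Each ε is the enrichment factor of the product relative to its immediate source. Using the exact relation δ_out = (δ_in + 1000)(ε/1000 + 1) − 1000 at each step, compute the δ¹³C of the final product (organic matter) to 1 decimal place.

-38.2‰

step 1: δ = (-8.30 + 1000)·(10.1/1000 + 1) − 1000 = 1.72‰
step 2: δ = (1.72 + 1000)·(-10.2/1000 + 1) − 1000 = -8.50‰
step 3: δ = (-8.50 + 1000)·(-7.2/1000 + 1) − 1000 = -15.64‰
step 4: δ = (-15.64 + 1000)·(-22.9/1000 + 1) − 1000 = -38.18‰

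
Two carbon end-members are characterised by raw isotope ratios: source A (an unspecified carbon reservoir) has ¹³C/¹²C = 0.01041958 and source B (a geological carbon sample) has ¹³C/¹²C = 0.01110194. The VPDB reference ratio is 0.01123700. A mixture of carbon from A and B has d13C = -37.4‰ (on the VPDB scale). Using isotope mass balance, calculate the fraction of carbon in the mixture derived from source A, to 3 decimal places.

δ_A = (0.01041958/0.01123700 − 1)×1000 = (0.927256 − 1)×1000 = -72.744‰
δ_B = (0.01110194/0.01123700 − 1)×1000 = (0.987981 − 1)×1000 = -12.019‰
f_A = (δ_mix − δ_B)/(δ_A − δ_B) = (-37.4 − (-12.019))/(-72.744 − (-12.019))
f_A = -25.381 / -60.724 = 0.4180

0.418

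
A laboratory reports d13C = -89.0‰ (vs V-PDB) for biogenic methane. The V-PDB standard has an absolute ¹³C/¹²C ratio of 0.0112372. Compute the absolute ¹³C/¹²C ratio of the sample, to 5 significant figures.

0.010237

R_sample = R_standard × (d13C/1000 + 1)
R_sample = 0.0112372 × (-89.0/1000 + 1) = 0.0112372 × 0.911000
R_sample = 0.0102371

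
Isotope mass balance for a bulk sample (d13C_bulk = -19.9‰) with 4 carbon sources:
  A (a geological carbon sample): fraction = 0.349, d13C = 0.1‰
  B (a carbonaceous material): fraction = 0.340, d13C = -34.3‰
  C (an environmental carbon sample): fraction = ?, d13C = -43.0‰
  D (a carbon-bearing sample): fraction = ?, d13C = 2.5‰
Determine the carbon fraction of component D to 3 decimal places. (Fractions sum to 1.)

0.112

Let f_D and f_C be the unknown fractions; fractions sum to 1 so f_D + f_C = 0.311.
Mass balance: Σ fᵢ·δᵢ = δ_bulk ⇒ f_D·(2.5) + f_C·(-43.0) = -19.9 − (-11.627) = -8.273
Substitute f_C = 0.311 − f_D:
f_D·(2.5 − -43.0) = -8.273 − 0.311×(-43.0) = 5.100
f_D = 5.100 / 45.5 = 0.1121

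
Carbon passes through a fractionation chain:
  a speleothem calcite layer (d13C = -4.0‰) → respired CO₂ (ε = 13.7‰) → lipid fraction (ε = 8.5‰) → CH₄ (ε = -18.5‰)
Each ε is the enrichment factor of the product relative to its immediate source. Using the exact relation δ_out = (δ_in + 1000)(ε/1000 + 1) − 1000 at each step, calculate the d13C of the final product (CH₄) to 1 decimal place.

step 1: δ = (-4.00 + 1000)·(13.7/1000 + 1) − 1000 = 9.65‰
step 2: δ = (9.65 + 1000)·(8.5/1000 + 1) − 1000 = 18.23‰
step 3: δ = (18.23 + 1000)·(-18.5/1000 + 1) − 1000 = -0.61‰

-0.6‰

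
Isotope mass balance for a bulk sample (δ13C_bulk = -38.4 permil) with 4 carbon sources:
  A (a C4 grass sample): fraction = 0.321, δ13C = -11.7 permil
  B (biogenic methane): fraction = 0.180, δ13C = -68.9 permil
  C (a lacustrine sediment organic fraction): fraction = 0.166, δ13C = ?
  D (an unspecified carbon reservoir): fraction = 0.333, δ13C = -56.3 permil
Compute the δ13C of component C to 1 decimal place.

Isotope mass balance: δ_bulk = Σ fᵢ·δᵢ.
-38.4 = 0.321×(-11.7) + 0.180×(-68.9) + 0.166×δ_C + 0.333×(-56.3)
0.166·δ_C = -38.4 − (-34.906) = -3.494
δ_C = -3.494 / 0.166 = -21.05 permil

-21.1 permil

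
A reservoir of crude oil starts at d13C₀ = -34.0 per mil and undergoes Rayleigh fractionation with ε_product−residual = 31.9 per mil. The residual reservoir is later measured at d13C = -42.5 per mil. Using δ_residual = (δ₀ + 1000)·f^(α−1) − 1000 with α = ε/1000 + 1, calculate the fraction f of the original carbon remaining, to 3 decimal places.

0.758

α − 1 = ε/1000 = 0.0319
(δ_res + 1000)/(δ₀ + 1000) = (-42.5 + 1000)/(-34.0 + 1000) = 957.5/966.0 = 0.991201
f = 0.991201^(1/0.0319) = exp(ln(0.991201)/0.0319) = exp(-0.00884/0.0319)
f = exp(-0.2771) = 0.7580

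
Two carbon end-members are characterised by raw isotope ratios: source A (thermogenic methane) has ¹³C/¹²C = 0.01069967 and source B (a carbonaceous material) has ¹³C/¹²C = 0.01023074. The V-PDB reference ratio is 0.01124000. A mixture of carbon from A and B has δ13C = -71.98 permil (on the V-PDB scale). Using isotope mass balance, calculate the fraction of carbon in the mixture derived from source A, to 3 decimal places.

0.427

δ_A = (0.01069967/0.01124000 − 1)×1000 = (0.951928 − 1)×1000 = -48.072 permil
δ_B = (0.01023074/0.01124000 − 1)×1000 = (0.910208 − 1)×1000 = -89.792 permil
f_A = (δ_mix − δ_B)/(δ_A − δ_B) = (-71.98 − (-89.792))/(-48.072 − (-89.792))
f_A = 17.812 / 41.720 = 0.4269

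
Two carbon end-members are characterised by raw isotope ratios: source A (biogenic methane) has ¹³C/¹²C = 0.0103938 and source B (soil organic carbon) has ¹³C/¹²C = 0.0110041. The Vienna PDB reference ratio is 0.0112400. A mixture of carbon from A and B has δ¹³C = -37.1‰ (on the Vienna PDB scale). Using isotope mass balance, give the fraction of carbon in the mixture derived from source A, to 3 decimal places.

0.297

δ_A = (0.0103938/0.0112400 − 1)×1000 = (0.924715 − 1)×1000 = -75.285‰
δ_B = (0.0110041/0.0112400 − 1)×1000 = (0.979012 − 1)×1000 = -20.988‰
f_A = (δ_mix − δ_B)/(δ_A − δ_B) = (-37.1 − (-20.988))/(-75.285 − (-20.988))
f_A = -16.112 / -54.297 = 0.2967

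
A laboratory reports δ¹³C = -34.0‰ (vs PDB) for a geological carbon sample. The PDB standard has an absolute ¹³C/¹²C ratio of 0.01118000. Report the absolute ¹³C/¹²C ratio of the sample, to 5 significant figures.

R_sample = R_standard × (δ¹³C/1000 + 1)
R_sample = 0.01118000 × (-34.0/1000 + 1) = 0.01118000 × 0.966000
R_sample = 0.0107999

0.010800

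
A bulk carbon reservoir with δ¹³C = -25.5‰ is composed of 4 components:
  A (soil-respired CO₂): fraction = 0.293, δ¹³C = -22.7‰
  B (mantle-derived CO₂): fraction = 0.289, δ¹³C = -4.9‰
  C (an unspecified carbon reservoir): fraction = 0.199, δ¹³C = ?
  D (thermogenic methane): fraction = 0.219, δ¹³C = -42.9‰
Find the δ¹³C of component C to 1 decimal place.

Isotope mass balance: δ_bulk = Σ fᵢ·δᵢ.
-25.5 = 0.293×(-22.7) + 0.289×(-4.9) + 0.199×δ_C + 0.219×(-42.9)
0.199·δ_C = -25.5 − (-17.462) = -8.038
δ_C = -8.038 / 0.199 = -40.39‰

-40.4‰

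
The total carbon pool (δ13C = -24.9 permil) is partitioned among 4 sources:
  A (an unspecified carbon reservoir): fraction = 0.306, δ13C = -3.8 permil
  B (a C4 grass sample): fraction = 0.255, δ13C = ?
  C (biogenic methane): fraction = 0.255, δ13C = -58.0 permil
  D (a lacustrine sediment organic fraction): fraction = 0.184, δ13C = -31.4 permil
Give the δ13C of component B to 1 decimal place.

Isotope mass balance: δ_bulk = Σ fᵢ·δᵢ.
-24.9 = 0.306×(-3.8) + 0.255×δ_B + 0.255×(-58.0) + 0.184×(-31.4)
0.255·δ_B = -24.9 − (-21.730) = -3.170
δ_B = -3.170 / 0.255 = -12.43 permil

-12.4 permil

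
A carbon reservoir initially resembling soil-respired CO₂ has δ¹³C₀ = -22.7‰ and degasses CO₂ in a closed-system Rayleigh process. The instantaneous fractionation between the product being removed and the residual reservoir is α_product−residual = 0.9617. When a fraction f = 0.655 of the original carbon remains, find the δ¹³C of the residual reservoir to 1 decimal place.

Rayleigh residual: δ_res = (δ₀ + 1000)·f^(α−1) − 1000
α − 1 = -0.03830
f^(α−1) = 0.655^(-0.03830) = 1.016338
δ_res = (-22.7 + 1000) × 1.016338 − 1000 = 993.267 − 1000 = -6.73‰

-6.7‰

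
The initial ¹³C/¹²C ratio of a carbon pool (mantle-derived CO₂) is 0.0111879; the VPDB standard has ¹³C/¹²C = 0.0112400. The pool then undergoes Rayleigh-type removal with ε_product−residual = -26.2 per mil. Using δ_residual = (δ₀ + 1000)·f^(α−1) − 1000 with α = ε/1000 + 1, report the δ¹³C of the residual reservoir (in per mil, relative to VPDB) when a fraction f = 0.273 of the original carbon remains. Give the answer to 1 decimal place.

δ₀ = (0.0111879/0.0112400 − 1)×1000 = (0.995365 − 1)×1000 = -4.635 per mil
α − 1 = ε/1000 = -0.0262
f^(α−1) = 0.273^(-0.0262) = 1.034600
δ_res = (-4.635 + 1000) × 1.034600 − 1000 = 1029.805 − 1000 = 29.80 per mil

29.8 per mil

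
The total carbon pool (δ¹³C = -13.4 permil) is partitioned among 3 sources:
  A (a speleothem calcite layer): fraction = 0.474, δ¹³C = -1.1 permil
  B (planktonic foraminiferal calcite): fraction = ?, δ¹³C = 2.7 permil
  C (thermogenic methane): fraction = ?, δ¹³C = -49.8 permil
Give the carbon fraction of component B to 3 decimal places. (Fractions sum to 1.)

Let f_B and f_C be the unknown fractions; fractions sum to 1 so f_B + f_C = 0.526.
Mass balance: Σ fᵢ·δᵢ = δ_bulk ⇒ f_B·(2.7) + f_C·(-49.8) = -13.4 − (-0.521) = -12.879
Substitute f_C = 0.526 − f_B:
f_B·(2.7 − -49.8) = -12.879 − 0.526×(-49.8) = 13.316
f_B = 13.316 / 52.5 = 0.2536

0.254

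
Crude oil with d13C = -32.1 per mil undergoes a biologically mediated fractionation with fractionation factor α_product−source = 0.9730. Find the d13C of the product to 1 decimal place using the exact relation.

δ_product = (δ_source + 1000)·α − 1000
δ_product = (-32.1 + 1000) × 0.9730 − 1000
δ_product = 941.767 − 1000 = -58.23 per mil

-58.2 per mil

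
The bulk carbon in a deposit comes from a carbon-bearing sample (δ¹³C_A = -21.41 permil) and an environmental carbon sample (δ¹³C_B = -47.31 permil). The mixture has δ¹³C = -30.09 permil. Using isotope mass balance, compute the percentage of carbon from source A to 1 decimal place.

66.5%

δ_mix = f_A·δ_A + (1 − f_A)·δ_B  ⇒  f_A = (δ_mix − δ_B)/(δ_A − δ_B)
f_A = (-30.09 − (-47.31)) / (-21.41 − (-47.31))
f_A = 17.22 / 25.90 = 0.6649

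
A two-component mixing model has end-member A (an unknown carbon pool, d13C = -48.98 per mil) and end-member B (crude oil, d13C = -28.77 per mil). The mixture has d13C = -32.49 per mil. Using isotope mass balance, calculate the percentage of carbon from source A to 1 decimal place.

18.4%

δ_mix = f_A·δ_A + (1 − f_A)·δ_B  ⇒  f_A = (δ_mix − δ_B)/(δ_A − δ_B)
f_A = (-32.49 − (-28.77)) / (-48.98 − (-28.77))
f_A = -3.72 / -20.21 = 0.1841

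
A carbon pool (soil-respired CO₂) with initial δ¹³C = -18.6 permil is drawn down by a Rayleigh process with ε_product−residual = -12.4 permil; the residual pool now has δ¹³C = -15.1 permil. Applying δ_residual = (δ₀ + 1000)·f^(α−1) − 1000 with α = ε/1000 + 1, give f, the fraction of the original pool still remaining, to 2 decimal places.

α − 1 = ε/1000 = -0.0124
(δ_res + 1000)/(δ₀ + 1000) = (-15.1 + 1000)/(-18.6 + 1000) = 984.9/981.4 = 1.003566
f = 1.003566^(1/-0.0124) = exp(ln(1.003566)/-0.0124) = exp(0.00356/-0.0124)
f = exp(-0.2871) = 0.7504

0.75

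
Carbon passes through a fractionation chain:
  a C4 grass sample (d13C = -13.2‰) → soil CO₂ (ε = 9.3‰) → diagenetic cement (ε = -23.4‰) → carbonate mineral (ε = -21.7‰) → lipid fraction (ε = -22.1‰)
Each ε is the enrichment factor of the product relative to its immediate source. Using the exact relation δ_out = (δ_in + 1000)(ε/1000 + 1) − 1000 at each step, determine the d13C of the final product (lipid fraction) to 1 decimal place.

step 1: δ = (-13.20 + 1000)·(9.3/1000 + 1) − 1000 = -4.02‰
step 2: δ = (-4.02 + 1000)·(-23.4/1000 + 1) − 1000 = -27.33‰
step 3: δ = (-27.33 + 1000)·(-21.7/1000 + 1) − 1000 = -48.44‰
step 4: δ = (-48.44 + 1000)·(-22.1/1000 + 1) − 1000 = -69.47‰

-69.5‰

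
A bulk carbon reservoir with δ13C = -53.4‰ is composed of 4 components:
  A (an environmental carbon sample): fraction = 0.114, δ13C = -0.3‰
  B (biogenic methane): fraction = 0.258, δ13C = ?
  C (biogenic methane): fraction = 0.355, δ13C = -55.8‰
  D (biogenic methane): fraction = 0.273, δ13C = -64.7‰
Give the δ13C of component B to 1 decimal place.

Isotope mass balance: δ_bulk = Σ fᵢ·δᵢ.
-53.4 = 0.114×(-0.3) + 0.258×δ_B + 0.355×(-55.8) + 0.273×(-64.7)
0.258·δ_B = -53.4 − (-37.506) = -15.894
δ_B = -15.894 / 0.258 = -61.60‰

-61.6‰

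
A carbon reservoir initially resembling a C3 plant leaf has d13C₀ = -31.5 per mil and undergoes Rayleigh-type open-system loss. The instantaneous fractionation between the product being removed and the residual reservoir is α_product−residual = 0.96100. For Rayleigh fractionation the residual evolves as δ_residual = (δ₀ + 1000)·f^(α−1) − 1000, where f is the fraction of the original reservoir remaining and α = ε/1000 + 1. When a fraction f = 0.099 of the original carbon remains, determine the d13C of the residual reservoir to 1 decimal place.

59.9 per mil

Rayleigh residual: δ_res = (δ₀ + 1000)·f^(α−1) − 1000
α − 1 = -0.03900
f^(α−1) = 0.099^(-0.03900) = 1.094385
δ_res = (-31.5 + 1000) × 1.094385 − 1000 = 1059.912 − 1000 = 59.91 per mil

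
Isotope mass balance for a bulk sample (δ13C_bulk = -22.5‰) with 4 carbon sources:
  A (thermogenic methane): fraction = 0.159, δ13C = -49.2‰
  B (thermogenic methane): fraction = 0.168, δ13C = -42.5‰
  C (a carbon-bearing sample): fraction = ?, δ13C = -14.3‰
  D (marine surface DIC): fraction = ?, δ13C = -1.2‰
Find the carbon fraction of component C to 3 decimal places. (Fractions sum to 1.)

0.514

Let f_C and f_D be the unknown fractions; fractions sum to 1 so f_C + f_D = 0.673.
Mass balance: Σ fᵢ·δᵢ = δ_bulk ⇒ f_C·(-14.3) + f_D·(-1.2) = -22.5 − (-14.963) = -7.537
Substitute f_D = 0.673 − f_C:
f_C·(-14.3 − -1.2) = -7.537 − 0.673×(-1.2) = -6.730
f_C = -6.730 / -13.1 = 0.5137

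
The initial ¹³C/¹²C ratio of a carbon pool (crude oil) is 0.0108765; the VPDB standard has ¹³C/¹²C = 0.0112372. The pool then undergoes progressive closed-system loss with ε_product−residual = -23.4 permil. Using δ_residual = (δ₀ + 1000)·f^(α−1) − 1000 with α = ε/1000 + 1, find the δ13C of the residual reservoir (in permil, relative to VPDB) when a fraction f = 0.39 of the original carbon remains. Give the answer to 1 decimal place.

-10.5 permil

δ₀ = (0.0108765/0.0112372 − 1)×1000 = (0.967901 − 1)×1000 = -32.099 permil
α − 1 = ε/1000 = -0.0234
f^(α−1) = 0.39^(-0.0234) = 1.022278
δ_res = (-32.099 + 1000) × 1.022278 − 1000 = 989.464 − 1000 = -10.54 permil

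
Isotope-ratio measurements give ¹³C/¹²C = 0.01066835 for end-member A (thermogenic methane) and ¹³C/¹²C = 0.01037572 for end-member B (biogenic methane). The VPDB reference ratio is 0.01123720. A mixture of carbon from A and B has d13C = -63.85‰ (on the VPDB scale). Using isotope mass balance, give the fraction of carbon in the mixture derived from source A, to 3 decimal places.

δ_A = (0.01066835/0.01123720 − 1)×1000 = (0.949378 − 1)×1000 = -50.622‰
δ_B = (0.01037572/0.01123720 − 1)×1000 = (0.923337 − 1)×1000 = -76.663‰
f_A = (δ_mix − δ_B)/(δ_A − δ_B) = (-63.85 − (-76.663))/(-50.622 − (-76.663))
f_A = 12.813 / 26.041 = 0.4920

0.492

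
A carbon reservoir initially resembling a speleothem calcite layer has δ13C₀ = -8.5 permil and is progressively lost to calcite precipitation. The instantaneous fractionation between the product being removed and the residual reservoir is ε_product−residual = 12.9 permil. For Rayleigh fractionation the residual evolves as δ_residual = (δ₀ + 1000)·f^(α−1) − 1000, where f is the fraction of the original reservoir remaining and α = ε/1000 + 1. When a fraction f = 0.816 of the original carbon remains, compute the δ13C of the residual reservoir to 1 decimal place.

-11.1 permil

Rayleigh residual: δ_res = (δ₀ + 1000)·f^(α−1) − 1000
α = ε/1000 + 1 = 1.01290, so α − 1 = 0.01290
f^(α−1) = 0.816^(0.01290) = 0.997380
δ_res = (-8.5 + 1000) × 0.997380 − 1000 = 988.903 − 1000 = -11.10 permil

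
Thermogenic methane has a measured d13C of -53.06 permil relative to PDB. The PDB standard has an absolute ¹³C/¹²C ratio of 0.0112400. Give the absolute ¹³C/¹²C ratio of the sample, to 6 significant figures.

R_sample = R_standard × (d13C/1000 + 1)
R_sample = 0.0112400 × (-53.06/1000 + 1) = 0.0112400 × 0.946940
R_sample = 0.0106436

0.0106436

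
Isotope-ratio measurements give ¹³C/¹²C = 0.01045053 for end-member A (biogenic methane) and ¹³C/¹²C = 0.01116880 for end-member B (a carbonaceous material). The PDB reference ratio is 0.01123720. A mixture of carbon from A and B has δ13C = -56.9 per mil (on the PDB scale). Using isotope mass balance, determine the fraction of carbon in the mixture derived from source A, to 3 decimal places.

δ_A = (0.01045053/0.01123720 − 1)×1000 = (0.929994 − 1)×1000 = -70.006 per mil
δ_B = (0.01116880/0.01123720 − 1)×1000 = (0.993913 − 1)×1000 = -6.087 per mil
f_A = (δ_mix − δ_B)/(δ_A − δ_B) = (-56.9 − (-6.087))/(-70.006 − (-6.087))
f_A = -50.813 / -63.919 = 0.7950

0.795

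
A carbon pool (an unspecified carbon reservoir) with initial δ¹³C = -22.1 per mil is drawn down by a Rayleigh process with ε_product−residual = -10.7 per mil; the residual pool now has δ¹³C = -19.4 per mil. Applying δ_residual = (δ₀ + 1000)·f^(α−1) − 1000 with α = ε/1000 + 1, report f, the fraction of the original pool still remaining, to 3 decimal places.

0.773

α − 1 = ε/1000 = -0.0107
(δ_res + 1000)/(δ₀ + 1000) = (-19.4 + 1000)/(-22.1 + 1000) = 980.6/977.9 = 1.002761
f = 1.002761^(1/-0.0107) = exp(ln(1.002761)/-0.0107) = exp(0.00276/-0.0107)
f = exp(-0.2577) = 0.7728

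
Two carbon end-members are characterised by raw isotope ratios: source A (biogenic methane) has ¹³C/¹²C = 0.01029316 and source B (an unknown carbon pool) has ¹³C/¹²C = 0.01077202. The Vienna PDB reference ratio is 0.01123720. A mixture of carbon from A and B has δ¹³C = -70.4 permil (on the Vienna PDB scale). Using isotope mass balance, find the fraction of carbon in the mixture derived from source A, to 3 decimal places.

δ_A = (0.01029316/0.01123720 − 1)×1000 = (0.915990 − 1)×1000 = -84.010 permil
δ_B = (0.01077202/0.01123720 − 1)×1000 = (0.958604 − 1)×1000 = -41.396 permil
f_A = (δ_mix − δ_B)/(δ_A − δ_B) = (-70.4 − (-41.396))/(-84.010 − (-41.396))
f_A = -29.004 / -42.614 = 0.6806

0.681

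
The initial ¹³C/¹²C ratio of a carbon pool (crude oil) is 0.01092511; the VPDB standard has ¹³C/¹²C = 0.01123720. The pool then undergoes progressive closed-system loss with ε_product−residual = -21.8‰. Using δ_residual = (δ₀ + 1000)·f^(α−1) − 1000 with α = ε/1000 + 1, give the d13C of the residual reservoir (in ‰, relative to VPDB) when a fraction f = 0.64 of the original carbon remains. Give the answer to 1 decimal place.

-18.3‰

δ₀ = (0.01092511/0.01123720 − 1)×1000 = (0.972227 − 1)×1000 = -27.773‰
α − 1 = ε/1000 = -0.0218
f^(α−1) = 0.64^(-0.0218) = 1.009777
δ_res = (-27.773 + 1000) × 1.009777 − 1000 = 981.732 − 1000 = -18.27‰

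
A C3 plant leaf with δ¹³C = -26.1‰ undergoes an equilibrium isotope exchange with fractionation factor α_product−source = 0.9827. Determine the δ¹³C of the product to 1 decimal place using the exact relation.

-42.9‰

δ_product = (δ_source + 1000)·α − 1000
δ_product = (-26.1 + 1000) × 0.9827 − 1000
δ_product = 957.052 − 1000 = -42.95‰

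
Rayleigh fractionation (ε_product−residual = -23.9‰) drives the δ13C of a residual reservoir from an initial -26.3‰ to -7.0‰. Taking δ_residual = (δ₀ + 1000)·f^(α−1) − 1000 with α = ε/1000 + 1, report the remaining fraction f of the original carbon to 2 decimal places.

α − 1 = ε/1000 = -0.0239
(δ_res + 1000)/(δ₀ + 1000) = (-7.0 + 1000)/(-26.3 + 1000) = 993.0/973.7 = 1.019821
f = 1.019821^(1/-0.0239) = exp(ln(1.019821)/-0.0239) = exp(0.01963/-0.0239)
f = exp(-0.8212) = 0.4399

0.44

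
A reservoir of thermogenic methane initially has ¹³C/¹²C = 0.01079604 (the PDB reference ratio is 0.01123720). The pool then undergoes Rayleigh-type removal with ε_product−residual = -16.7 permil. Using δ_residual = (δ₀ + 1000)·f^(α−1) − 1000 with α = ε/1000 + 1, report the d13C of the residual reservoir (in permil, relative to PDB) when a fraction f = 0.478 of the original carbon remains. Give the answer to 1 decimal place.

-27.3 permil

δ₀ = (0.01079604/0.01123720 − 1)×1000 = (0.960741 − 1)×1000 = -39.259 permil
α − 1 = ε/1000 = -0.0167
f^(α−1) = 0.478^(-0.0167) = 1.012403
δ_res = (-39.259 + 1000) × 1.012403 − 1000 = 972.657 − 1000 = -27.34 permil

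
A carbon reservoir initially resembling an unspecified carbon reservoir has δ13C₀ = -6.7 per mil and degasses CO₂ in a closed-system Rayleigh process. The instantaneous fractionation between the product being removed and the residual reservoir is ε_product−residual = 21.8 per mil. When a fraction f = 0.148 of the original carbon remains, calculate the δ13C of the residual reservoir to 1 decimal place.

-47.2 per mil

Rayleigh residual: δ_res = (δ₀ + 1000)·f^(α−1) − 1000
α = ε/1000 + 1 = 1.02180, so α − 1 = 0.02180
f^(α−1) = 0.148^(0.02180) = 0.959206
δ_res = (-6.7 + 1000) × 0.959206 − 1000 = 952.779 − 1000 = -47.22 per mil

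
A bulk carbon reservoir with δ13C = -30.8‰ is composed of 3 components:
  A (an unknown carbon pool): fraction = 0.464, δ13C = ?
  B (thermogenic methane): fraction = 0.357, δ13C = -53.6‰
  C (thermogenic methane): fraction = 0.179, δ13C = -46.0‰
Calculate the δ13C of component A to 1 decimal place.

Isotope mass balance: δ_bulk = Σ fᵢ·δᵢ.
-30.8 = 0.464×δ_A + 0.357×(-53.6) + 0.179×(-46.0)
0.464·δ_A = -30.8 − (-27.369) = -3.431
δ_A = -3.431 / 0.464 = -7.39‰

-7.4‰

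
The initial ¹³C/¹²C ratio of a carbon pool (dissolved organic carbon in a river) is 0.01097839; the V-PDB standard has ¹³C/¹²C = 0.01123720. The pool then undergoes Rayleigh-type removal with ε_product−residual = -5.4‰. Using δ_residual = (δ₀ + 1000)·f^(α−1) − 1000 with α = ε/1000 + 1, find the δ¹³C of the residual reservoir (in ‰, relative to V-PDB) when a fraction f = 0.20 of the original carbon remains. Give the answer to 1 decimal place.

δ₀ = (0.01097839/0.01123720 − 1)×1000 = (0.976968 − 1)×1000 = -23.032‰
α − 1 = ε/1000 = -0.0054
f^(α−1) = 0.20^(-0.0054) = 1.008729
δ_res = (-23.032 + 1000) × 1.008729 − 1000 = 985.496 − 1000 = -14.50‰

-14.5‰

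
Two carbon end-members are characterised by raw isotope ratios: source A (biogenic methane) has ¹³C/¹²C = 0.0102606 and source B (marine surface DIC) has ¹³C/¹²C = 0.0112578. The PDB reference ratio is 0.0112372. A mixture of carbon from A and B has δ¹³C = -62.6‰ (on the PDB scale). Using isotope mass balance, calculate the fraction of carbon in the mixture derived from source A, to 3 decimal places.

δ_A = (0.0102606/0.0112372 − 1)×1000 = (0.913092 − 1)×1000 = -86.908‰
δ_B = (0.0112578/0.0112372 − 1)×1000 = (1.001833 − 1)×1000 = 1.833‰
f_A = (δ_mix − δ_B)/(δ_A − δ_B) = (-62.6 − (1.833))/(-86.908 − (1.833))
f_A = -64.433 / -88.741 = 0.7261

0.726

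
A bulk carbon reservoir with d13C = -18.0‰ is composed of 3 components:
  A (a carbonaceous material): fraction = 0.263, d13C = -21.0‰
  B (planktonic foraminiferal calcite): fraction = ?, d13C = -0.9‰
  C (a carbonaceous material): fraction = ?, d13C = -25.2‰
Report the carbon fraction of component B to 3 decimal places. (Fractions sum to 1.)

0.251

Let f_B and f_C be the unknown fractions; fractions sum to 1 so f_B + f_C = 0.737.
Mass balance: Σ fᵢ·δᵢ = δ_bulk ⇒ f_B·(-0.9) + f_C·(-25.2) = -18.0 − (-5.523) = -12.477
Substitute f_C = 0.737 − f_B:
f_B·(-0.9 − -25.2) = -12.477 − 0.737×(-25.2) = 6.095
f_B = 6.095 / 24.3 = 0.2508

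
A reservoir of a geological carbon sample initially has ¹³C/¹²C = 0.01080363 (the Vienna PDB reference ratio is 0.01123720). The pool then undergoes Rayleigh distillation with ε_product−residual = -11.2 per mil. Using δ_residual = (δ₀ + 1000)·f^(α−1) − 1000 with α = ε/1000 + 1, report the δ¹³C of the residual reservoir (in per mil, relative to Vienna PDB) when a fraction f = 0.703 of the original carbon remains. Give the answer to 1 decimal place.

δ₀ = (0.01080363/0.01123720 − 1)×1000 = (0.961417 − 1)×1000 = -38.583 per mil
α − 1 = ε/1000 = -0.0112
f^(α−1) = 0.703^(-0.0112) = 1.003955
δ_res = (-38.583 + 1000) × 1.003955 − 1000 = 965.219 − 1000 = -34.78 per mil

-34.8 per mil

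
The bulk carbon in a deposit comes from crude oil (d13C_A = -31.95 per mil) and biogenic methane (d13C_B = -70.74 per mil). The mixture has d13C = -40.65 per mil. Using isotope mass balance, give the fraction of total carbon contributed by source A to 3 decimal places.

δ_mix = f_A·δ_A + (1 − f_A)·δ_B  ⇒  f_A = (δ_mix − δ_B)/(δ_A − δ_B)
f_A = (-40.65 − (-70.74)) / (-31.95 − (-70.74))
f_A = 30.09 / 38.79 = 0.7757

0.776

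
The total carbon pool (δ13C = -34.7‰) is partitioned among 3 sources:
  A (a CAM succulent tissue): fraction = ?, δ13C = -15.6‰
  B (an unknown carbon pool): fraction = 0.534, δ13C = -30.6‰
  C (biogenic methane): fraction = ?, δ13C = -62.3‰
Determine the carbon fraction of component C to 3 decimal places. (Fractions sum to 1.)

0.237

Let f_C and f_A be the unknown fractions; fractions sum to 1 so f_C + f_A = 0.466.
Mass balance: Σ fᵢ·δᵢ = δ_bulk ⇒ f_C·(-62.3) + f_A·(-15.6) = -34.7 − (-16.340) = -18.360
Substitute f_A = 0.466 − f_C:
f_C·(-62.3 − -15.6) = -18.360 − 0.466×(-15.6) = -11.090
f_C = -11.090 / -46.7 = 0.2375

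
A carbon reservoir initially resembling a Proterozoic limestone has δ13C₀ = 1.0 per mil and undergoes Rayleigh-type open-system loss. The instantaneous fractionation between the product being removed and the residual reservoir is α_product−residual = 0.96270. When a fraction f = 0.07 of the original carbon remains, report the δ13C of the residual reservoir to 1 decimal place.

105.4 per mil

Rayleigh residual: δ_res = (δ₀ + 1000)·f^(α−1) − 1000
α − 1 = -0.03730
f^(α−1) = 0.07^(-0.03730) = 1.104277
δ_res = (1.0 + 1000) × 1.104277 − 1000 = 1105.381 − 1000 = 105.38 per mil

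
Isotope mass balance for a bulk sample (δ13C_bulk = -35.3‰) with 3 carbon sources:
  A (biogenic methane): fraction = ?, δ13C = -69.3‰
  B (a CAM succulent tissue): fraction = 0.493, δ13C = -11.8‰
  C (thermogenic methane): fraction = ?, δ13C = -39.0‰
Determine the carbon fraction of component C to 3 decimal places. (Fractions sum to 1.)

Let f_C and f_A be the unknown fractions; fractions sum to 1 so f_C + f_A = 0.507.
Mass balance: Σ fᵢ·δᵢ = δ_bulk ⇒ f_C·(-39.0) + f_A·(-69.3) = -35.3 − (-5.817) = -29.483
Substitute f_A = 0.507 − f_C:
f_C·(-39.0 − -69.3) = -29.483 − 0.507×(-69.3) = 5.653
f_C = 5.653 / 30.3 = 0.1866

0.187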